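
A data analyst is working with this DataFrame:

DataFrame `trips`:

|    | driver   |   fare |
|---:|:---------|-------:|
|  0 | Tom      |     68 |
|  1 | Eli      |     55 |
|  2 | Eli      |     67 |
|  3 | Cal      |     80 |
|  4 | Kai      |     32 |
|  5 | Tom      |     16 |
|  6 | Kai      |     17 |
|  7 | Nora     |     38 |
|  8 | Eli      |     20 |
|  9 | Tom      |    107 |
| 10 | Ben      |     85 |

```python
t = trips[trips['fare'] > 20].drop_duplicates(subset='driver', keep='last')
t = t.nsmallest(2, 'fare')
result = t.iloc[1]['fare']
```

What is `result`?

38

filter rows where fare > 20:
   driver  fare
0     Tom    68
1     Eli    55
2     Eli    67
3     Cal    80
4     Kai    32
7    Nora    38
9     Tom   107
10    Ben    85
drop duplicate driver (keep=last):
   driver  fare
2     Eli    67
3     Cal    80
4     Kai    32
7    Nora    38
9     Tom   107
10    Ben    85
take 2 rows with smallest fare:
  driver  fare
4    Kai    32
7   Nora    38
The value at position 1, column 'fare' is 38.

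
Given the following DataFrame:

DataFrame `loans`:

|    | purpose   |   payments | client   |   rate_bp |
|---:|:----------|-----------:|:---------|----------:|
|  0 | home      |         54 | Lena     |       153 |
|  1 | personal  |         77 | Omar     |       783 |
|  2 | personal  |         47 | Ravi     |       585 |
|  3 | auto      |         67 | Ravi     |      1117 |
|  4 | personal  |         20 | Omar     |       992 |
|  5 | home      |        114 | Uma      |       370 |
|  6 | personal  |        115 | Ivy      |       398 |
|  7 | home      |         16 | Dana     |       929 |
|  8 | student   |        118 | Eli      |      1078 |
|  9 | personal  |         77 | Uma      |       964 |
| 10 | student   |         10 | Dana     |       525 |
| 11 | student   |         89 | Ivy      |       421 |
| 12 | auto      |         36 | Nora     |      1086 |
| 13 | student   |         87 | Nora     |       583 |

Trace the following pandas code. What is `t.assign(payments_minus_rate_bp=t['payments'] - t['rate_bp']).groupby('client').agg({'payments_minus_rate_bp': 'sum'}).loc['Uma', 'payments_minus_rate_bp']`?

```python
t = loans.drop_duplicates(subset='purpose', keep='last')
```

drop duplicate purpose (keep=last):
     purpose  payments client  rate_bp
7       home        16   Dana      929
9   personal        77    Uma      964
12      auto        36   Nora     1086
13   student        87   Nora      583
add column payments_minus_rate_bp = t['payments'] - t['rate_bp']:
     purpose  payments client  rate_bp  payments_minus_rate_bp
7       home        16   Dana      929                    -913
9   personal        77    Uma      964                    -887
12      auto        36   Nora     1086                   -1050
13   student        87   Nora      583                    -496
group by client, sum of payments_minus_rate_bp:
        payments_minus_rate_bp
client                        
Dana                      -913
Nora                     -1546
Uma                       -887

-887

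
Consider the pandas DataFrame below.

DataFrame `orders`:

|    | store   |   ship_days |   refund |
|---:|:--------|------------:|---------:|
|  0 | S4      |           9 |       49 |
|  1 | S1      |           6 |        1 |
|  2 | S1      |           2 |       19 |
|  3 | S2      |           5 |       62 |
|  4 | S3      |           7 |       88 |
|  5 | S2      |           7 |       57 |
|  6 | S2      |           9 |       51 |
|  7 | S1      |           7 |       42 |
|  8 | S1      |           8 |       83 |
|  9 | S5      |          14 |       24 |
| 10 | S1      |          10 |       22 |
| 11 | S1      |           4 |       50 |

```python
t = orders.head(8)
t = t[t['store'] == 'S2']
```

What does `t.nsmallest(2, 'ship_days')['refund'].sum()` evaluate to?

take first 8 rows:
  store  ship_days  refund
0    S4          9      49
1    S1          6       1
2    S1          2      19
3    S2          5      62
4    S3          7      88
5    S2          7      57
6    S2          9      51
7    S1          7      42
filter rows where store == 'S2':
  store  ship_days  refund
3    S2          5      62
5    S2          7      57
6    S2          9      51
take 2 rows with smallest ship_days:
  store  ship_days  refund
3    S2          5      62
5    S2          7      57

119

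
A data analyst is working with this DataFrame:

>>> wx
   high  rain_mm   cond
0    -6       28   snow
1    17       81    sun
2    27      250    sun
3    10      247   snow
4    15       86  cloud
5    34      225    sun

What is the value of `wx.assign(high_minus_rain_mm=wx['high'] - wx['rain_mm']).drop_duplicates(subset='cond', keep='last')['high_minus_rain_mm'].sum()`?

-499

add column high_minus_rain_mm = wx['high'] - wx['rain_mm']:
   high  rain_mm   cond  high_minus_rain_mm
0    -6       28   snow                 -34
1    17       81    sun                 -64
2    27      250    sun                -223
3    10      247   snow                -237
4    15       86  cloud                 -71
5    34      225    sun                -191
drop duplicate cond (keep=last):
   high  rain_mm   cond  high_minus_rain_mm
3    10      247   snow                -237
4    15       86  cloud                 -71
5    34      225    sun                -191
Taking the sum of column 'high_minus_rain_mm' gives -499.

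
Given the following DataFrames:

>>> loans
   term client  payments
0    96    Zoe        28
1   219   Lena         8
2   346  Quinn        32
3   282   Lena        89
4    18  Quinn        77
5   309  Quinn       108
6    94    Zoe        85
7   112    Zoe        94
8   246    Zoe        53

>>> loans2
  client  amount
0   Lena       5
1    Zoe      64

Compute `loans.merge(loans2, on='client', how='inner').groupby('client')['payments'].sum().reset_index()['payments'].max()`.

260

merge on 'client' (how='inner') → 6 rows:
   term client  payments  amount
0    96    Zoe        28      64
1   219   Lena         8       5
2   282   Lena        89       5
3    94    Zoe        85      64
4   112    Zoe        94      64
5   246    Zoe        53      64
group by client, sum of payments:
client
Lena     97
Zoe     260
Name: payments, dtype: int64
reset_index():
  client  payments
0   Lena        97
1    Zoe       260
Then the max of column 'payments': 260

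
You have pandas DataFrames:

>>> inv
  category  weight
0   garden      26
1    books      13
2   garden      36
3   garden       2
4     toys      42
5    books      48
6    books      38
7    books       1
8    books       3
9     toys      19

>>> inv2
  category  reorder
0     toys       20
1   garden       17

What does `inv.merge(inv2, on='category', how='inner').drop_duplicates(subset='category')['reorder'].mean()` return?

18.5

merge on 'category' (how='inner') → 5 rows:
  category  weight  reorder
0   garden      26       17
1   garden      36       17
2   garden       2       17
3     toys      42       20
4     toys      19       20
drop duplicate category (keep=first):
  category  weight  reorder
0   garden      26       17
3     toys      42       20
Hence 18.5.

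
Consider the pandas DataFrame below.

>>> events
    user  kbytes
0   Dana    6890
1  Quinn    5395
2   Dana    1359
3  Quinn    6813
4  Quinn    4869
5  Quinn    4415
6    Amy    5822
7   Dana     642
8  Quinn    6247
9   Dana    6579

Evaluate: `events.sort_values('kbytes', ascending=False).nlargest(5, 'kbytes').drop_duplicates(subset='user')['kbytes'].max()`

sort by kbytes descending:
    user  kbytes
0   Dana    6890
3  Quinn    6813
9   Dana    6579
8  Quinn    6247
6    Amy    5822
1  Quinn    5395
4  Quinn    4869
5  Quinn    4415
2   Dana    1359
7   Dana     642
take 5 rows with largest kbytes:
    user  kbytes
0   Dana    6890
3  Quinn    6813
9   Dana    6579
8  Quinn    6247
6    Amy    5822
drop duplicate user (keep=first):
    user  kbytes
0   Dana    6890
3  Quinn    6813
6    Amy    5822

6890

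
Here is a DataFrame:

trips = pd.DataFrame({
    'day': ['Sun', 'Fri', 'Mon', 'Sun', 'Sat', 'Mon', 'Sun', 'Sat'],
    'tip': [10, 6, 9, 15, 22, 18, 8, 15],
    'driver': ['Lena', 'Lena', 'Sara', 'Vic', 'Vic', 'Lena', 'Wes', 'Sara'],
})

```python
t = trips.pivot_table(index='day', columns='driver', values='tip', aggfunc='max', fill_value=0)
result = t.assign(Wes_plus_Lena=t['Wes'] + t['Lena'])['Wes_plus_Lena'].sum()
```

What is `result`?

pivot: rows=day, cols=driver, max(tip):
driver  Lena  Sara  Vic  Wes
day                         
Fri        6     0    0    0
Mon       18     9    0    0
Sat        0    15   22    0
Sun       10     0   15    8
add column Wes_plus_Lena = t['Wes'] + t['Lena']:
driver  Lena  Sara  Vic  Wes  Wes_plus_Lena
day                                        
Fri        6     0    0    0              6
Mon       18     9    0    0             18
Sat        0    15   22    0              0
Sun       10     0   15    8             18
Finally, sum of column 'Wes_plus_Lena' = 42.

42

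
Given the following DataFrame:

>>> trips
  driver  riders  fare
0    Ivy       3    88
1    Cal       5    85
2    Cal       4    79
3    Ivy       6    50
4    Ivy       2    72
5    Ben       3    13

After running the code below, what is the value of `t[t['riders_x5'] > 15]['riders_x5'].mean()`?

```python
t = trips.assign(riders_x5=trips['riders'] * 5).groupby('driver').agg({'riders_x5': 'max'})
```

add column riders_x5 = trips['riders'] * 5:
  driver  riders  fare  riders_x5
0    Ivy       3    88         15
1    Cal       5    85         25
2    Cal       4    79         20
3    Ivy       6    50         30
4    Ivy       2    72         10
5    Ben       3    13         15
group by driver, max of riders_x5:
        riders_x5
driver           
Ben            15
Cal            25
Ivy            30
filter rows where riders_x5 > 15:
        riders_x5
driver           
Cal            25
Ivy            30
Hence 27.5.

27.5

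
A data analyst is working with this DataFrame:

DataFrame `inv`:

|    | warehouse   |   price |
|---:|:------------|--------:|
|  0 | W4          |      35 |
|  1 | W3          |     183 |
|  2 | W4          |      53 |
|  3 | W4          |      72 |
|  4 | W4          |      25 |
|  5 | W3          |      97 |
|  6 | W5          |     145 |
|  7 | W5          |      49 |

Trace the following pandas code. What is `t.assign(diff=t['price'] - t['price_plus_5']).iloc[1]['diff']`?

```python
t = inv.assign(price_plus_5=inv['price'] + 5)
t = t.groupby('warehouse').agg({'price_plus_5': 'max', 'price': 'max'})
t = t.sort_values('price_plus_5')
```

add column price_plus_5 = inv['price'] + 5:
  warehouse  price  price_plus_5
0        W4     35            40
1        W3    183           188
2        W4     53            58
3        W4     72            77
4        W4     25            30
5        W3     97           102
6        W5    145           150
7        W5     49            54
group by warehouse: max(price_plus_5), max(price):
           price_plus_5  price
warehouse                     
W3                  188    183
W4                   77     72
W5                  150    145
sort by price_plus_5:
           price_plus_5  price
warehouse                     
W4                   77     72
W5                  150    145
W3                  188    183
add column diff = t['price'] - t['price_plus_5']:
           price_plus_5  price  diff
warehouse                           
W4                   77     72    -5
W5                  150    145    -5
W3                  188    183    -5
Taking the value at position 1, column 'diff' gives -5.

-5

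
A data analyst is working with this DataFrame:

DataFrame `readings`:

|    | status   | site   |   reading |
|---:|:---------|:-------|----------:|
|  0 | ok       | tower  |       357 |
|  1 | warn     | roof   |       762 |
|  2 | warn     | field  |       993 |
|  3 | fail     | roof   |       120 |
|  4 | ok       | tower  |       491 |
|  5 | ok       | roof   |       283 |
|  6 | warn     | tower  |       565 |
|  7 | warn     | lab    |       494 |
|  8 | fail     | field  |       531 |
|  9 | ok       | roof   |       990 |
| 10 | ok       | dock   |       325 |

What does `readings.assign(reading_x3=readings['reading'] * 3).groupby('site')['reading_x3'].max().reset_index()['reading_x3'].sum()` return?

10101

add column reading_x3 = readings['reading'] * 3:
   status   site  reading  reading_x3
0      ok  tower      357        1071
1    warn   roof      762        2286
2    warn  field      993        2979
3    fail   roof      120         360
4      ok  tower      491        1473
5      ok   roof      283         849
6    warn  tower      565        1695
7    warn    lab      494        1482
8    fail  field      531        1593
9      ok   roof      990        2970
10     ok   dock      325         975
group by site, max of reading_x3:
site
dock      975
field    2979
lab      1482
roof     2970
tower    1695
Name: reading_x3, dtype: int64
reset_index():
    site  reading_x3
0   dock         975
1  field        2979
2    lab        1482
3   roof        2970
4  tower        1695
Hence 10101.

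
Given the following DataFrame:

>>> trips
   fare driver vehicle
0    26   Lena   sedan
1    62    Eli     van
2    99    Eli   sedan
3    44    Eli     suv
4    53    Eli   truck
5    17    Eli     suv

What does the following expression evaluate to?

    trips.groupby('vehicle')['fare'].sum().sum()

301

group by vehicle, sum of fare:
vehicle
sedan    125
suv       61
truck     53
van       62
Name: fare, dtype: int64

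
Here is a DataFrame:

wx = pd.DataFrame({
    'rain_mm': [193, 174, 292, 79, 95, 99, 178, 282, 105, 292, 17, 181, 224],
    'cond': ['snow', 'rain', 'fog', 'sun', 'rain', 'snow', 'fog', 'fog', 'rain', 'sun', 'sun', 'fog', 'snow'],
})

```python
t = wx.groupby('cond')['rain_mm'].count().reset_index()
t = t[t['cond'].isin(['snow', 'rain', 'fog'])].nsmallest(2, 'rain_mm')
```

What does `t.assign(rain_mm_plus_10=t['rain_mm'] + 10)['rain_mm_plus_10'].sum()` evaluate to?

group by cond, count of rain_mm:
cond
fog     4
rain    3
snow    3
sun     3
Name: rain_mm, dtype: int64
reset_index():
   cond  rain_mm
0   fog        4
1  rain        3
2  snow        3
3   sun        3
filter rows where cond in ['snow', 'rain', 'fog']:
   cond  rain_mm
0   fog        4
1  rain        3
2  snow        3
take 2 rows with smallest rain_mm:
   cond  rain_mm
1  rain        3
2  snow        3
add column rain_mm_plus_10 = t['rain_mm'] + 10:
   cond  rain_mm  rain_mm_plus_10
1  rain        3               13
2  snow        3               13
The sum of column 'rain_mm_plus_10' is 26.

26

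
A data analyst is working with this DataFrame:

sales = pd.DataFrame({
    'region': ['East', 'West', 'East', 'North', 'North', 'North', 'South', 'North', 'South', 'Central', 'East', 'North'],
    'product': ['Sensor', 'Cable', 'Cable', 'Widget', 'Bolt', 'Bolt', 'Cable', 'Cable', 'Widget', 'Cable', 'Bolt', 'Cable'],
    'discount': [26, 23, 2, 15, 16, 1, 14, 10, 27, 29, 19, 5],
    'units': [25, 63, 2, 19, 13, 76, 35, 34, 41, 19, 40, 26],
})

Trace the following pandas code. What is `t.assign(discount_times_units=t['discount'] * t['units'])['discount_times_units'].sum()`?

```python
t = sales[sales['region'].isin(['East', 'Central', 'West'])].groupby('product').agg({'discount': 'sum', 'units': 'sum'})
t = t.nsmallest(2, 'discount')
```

filter rows where region in ['East', 'Central', 'West']:
     region product  discount  units
0      East  Sensor        26     25
1      West   Cable        23     63
2      East   Cable         2      2
9   Central   Cable        29     19
10     East    Bolt        19     40
group by product: sum(discount), sum(units):
         discount  units
product                 
Bolt           19     40
Cable          54     84
Sensor         26     25
take 2 rows with smallest discount:
         discount  units
product                 
Bolt           19     40
Sensor         26     25
add column discount_times_units = t['discount'] * t['units']:
         discount  units  discount_times_units
product                                       
Bolt           19     40                   760
Sensor         26     25                   650
The sum of column 'discount_times_units' is 1410.

1410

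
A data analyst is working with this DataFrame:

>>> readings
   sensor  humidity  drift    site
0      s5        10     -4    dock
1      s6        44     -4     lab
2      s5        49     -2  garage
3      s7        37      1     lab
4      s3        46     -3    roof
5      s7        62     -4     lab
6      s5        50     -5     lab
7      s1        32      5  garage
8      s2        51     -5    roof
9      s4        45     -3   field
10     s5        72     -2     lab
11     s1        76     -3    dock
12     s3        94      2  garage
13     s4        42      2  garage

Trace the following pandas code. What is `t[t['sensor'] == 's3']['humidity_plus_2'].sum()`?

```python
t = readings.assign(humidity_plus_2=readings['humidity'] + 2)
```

144

add column humidity_plus_2 = readings['humidity'] + 2:
   sensor  humidity  drift    site  humidity_plus_2
0      s5        10     -4    dock               12
1      s6        44     -4     lab               46
2      s5        49     -2  garage               51
3      s7        37      1     lab               39
4      s3        46     -3    roof               48
5      s7        62     -4     lab               64
6      s5        50     -5     lab               52
7      s1        32      5  garage               34
8      s2        51     -5    roof               53
9      s4        45     -3   field               47
10     s5        72     -2     lab               74
11     s1        76     -3    dock               78
12     s3        94      2  garage               96
13     s4        42      2  garage               44
filter rows where sensor == 's3':
   sensor  humidity  drift    site  humidity_plus_2
4      s3        46     -3    roof               48
12     s3        94      2  garage               96
Then the sum of column 'humidity_plus_2': 144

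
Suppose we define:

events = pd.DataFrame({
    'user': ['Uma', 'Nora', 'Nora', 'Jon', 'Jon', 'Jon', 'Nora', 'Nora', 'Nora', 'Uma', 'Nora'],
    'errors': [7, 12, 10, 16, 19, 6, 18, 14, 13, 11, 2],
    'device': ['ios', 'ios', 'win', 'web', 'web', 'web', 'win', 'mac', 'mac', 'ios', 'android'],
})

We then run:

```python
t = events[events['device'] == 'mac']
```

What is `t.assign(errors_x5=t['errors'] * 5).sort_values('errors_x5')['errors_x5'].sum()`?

135

filter rows where device == 'mac':
   user  errors device
7  Nora      14    mac
8  Nora      13    mac
add column errors_x5 = t['errors'] * 5:
   user  errors device  errors_x5
7  Nora      14    mac         70
8  Nora      13    mac         65
sort by errors_x5:
   user  errors device  errors_x5
8  Nora      13    mac         65
7  Nora      14    mac         70
The sum of column 'errors_x5' is 135.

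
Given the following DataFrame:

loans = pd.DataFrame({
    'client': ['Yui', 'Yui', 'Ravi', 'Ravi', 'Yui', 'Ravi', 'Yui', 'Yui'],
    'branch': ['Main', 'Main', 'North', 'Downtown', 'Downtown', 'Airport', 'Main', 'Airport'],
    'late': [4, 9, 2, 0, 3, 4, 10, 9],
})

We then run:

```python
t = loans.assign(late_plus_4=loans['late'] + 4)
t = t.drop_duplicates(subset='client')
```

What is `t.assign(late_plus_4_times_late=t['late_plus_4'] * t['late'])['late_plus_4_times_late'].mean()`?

add column late_plus_4 = loans['late'] + 4:
  client    branch  late  late_plus_4
0    Yui      Main     4            8
1    Yui      Main     9           13
2   Ravi     North     2            6
3   Ravi  Downtown     0            4
4    Yui  Downtown     3            7
5   Ravi   Airport     4            8
6    Yui      Main    10           14
7    Yui   Airport     9           13
drop duplicate client (keep=first):
  client branch  late  late_plus_4
0    Yui   Main     4            8
2   Ravi  North     2            6
add column late_plus_4_times_late = t['late_plus_4'] * t['late']:
  client branch  late  late_plus_4  late_plus_4_times_late
0    Yui   Main     4            8                      32
2   Ravi  North     2            6                      12
Finally, mean of column 'late_plus_4_times_late' = 22.0.

22.0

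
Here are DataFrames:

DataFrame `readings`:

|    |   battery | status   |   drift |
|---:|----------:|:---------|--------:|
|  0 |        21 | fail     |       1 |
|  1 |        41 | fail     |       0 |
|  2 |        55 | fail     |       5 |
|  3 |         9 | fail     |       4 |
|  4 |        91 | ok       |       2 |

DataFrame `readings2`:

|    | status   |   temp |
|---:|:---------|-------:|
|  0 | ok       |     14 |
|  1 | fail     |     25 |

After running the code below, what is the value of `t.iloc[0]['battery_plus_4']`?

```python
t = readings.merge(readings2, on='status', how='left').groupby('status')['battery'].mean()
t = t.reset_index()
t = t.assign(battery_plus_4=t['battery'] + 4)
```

merge on 'status' (how='left') → 5 rows:
   battery status  drift  temp
0       21   fail      1    25
1       41   fail      0    25
2       55   fail      5    25
3        9   fail      4    25
4       91     ok      2    14
group by status, mean of battery:
status
fail    31.5
ok      91.0
Name: battery, dtype: float64
reset_index():
  status  battery
0   fail     31.5
1     ok     91.0
add column battery_plus_4 = t['battery'] + 4:
  status  battery  battery_plus_4
0   fail     31.5            35.5
1     ok     91.0            95.0
Then the value at position 0, column 'battery_plus_4': 35.5

35.5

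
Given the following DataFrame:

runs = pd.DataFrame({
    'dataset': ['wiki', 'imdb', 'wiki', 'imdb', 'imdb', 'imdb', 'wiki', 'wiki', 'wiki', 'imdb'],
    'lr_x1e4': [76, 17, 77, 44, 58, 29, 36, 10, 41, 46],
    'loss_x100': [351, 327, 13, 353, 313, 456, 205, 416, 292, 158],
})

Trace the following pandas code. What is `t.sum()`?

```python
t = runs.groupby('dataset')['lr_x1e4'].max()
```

135

group by dataset, max of lr_x1e4:
dataset
imdb    58
wiki    77
Name: lr_x1e4, dtype: int64
Finally, sum of the resulting series = 135.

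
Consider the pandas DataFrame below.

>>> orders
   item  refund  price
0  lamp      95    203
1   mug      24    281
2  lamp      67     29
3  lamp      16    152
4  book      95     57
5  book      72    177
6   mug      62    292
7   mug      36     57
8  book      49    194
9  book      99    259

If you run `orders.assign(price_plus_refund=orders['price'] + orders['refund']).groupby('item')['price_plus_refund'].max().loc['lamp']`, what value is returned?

add column price_plus_refund = orders['price'] + orders['refund']:
   item  refund  price  price_plus_refund
0  lamp      95    203                298
1   mug      24    281                305
2  lamp      67     29                 96
3  lamp      16    152                168
4  book      95     57                152
5  book      72    177                249
6   mug      62    292                354
7   mug      36     57                 93
8  book      49    194                243
9  book      99    259                358
group by item, max of price_plus_refund:
item
book    358
lamp    298
mug     354
Name: price_plus_refund, dtype: int64

298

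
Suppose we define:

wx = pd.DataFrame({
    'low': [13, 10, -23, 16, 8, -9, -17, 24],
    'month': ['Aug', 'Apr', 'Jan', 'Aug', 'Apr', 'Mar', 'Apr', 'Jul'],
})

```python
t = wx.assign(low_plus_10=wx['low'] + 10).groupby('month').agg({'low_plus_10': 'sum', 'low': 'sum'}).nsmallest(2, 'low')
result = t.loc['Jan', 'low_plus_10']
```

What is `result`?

-13

add column low_plus_10 = wx['low'] + 10:
   low month  low_plus_10
0   13   Aug           23
1   10   Apr           20
2  -23   Jan          -13
3   16   Aug           26
4    8   Apr           18
5   -9   Mar            1
6  -17   Apr           -7
7   24   Jul           34
group by month: sum(low_plus_10), sum(low):
       low_plus_10  low
month                  
Apr             31    1
Aug             49   29
Jan            -13  -23
Jul             34   24
Mar              1   -9
take 2 rows with smallest low:
       low_plus_10  low
month                  
Jan            -13  -23
Mar              1   -9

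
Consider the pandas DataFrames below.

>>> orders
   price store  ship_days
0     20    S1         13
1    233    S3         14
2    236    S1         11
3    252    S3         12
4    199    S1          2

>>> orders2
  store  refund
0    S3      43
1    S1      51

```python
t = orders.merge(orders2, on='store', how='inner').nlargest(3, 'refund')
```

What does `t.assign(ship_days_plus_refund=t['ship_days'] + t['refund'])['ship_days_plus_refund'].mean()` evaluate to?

merge on 'store' (how='inner') → 5 rows:
   price store  ship_days  refund
0     20    S1         13      51
1    233    S3         14      43
2    236    S1         11      51
3    252    S3         12      43
4    199    S1          2      51
take 3 rows with largest refund:
   price store  ship_days  refund
0     20    S1         13      51
2    236    S1         11      51
4    199    S1          2      51
add column ship_days_plus_refund = t['ship_days'] + t['refund']:
   price store  ship_days  refund  ship_days_plus_refund
0     20    S1         13      51                     64
2    236    S1         11      51                     62
4    199    S1          2      51                     53

59.6666666667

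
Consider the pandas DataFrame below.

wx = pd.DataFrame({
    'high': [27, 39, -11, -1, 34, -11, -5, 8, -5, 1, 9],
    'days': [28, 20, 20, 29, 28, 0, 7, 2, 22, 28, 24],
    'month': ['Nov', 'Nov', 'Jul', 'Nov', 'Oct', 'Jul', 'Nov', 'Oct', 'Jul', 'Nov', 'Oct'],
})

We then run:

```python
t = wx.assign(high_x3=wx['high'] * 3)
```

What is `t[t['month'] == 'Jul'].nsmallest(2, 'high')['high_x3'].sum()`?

add column high_x3 = wx['high'] * 3:
    high  days month  high_x3
0     27    28   Nov       81
1     39    20   Nov      117
2    -11    20   Jul      -33
3     -1    29   Nov       -3
4     34    28   Oct      102
5    -11     0   Jul      -33
6     -5     7   Nov      -15
7      8     2   Oct       24
8     -5    22   Jul      -15
9      1    28   Nov        3
10     9    24   Oct       27
filter rows where month == 'Jul':
   high  days month  high_x3
2   -11    20   Jul      -33
5   -11     0   Jul      -33
8    -5    22   Jul      -15
take 2 rows with smallest high:
   high  days month  high_x3
2   -11    20   Jul      -33
5   -11     0   Jul      -33
Then the sum of column 'high_x3': -66

-66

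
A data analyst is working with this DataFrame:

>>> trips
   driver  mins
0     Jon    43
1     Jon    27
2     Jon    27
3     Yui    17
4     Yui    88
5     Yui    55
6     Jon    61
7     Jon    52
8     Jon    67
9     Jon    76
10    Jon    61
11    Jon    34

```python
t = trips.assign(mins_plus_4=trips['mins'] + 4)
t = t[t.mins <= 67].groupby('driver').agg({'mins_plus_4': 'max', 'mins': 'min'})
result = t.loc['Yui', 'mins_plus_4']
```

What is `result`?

add column mins_plus_4 = trips['mins'] + 4:
   driver  mins  mins_plus_4
0     Jon    43           47
1     Jon    27           31
2     Jon    27           31
3     Yui    17           21
4     Yui    88           92
5     Yui    55           59
6     Jon    61           65
7     Jon    52           56
8     Jon    67           71
9     Jon    76           80
10    Jon    61           65
11    Jon    34           38
filter rows where mins <= 67:
   driver  mins  mins_plus_4
0     Jon    43           47
1     Jon    27           31
2     Jon    27           31
3     Yui    17           21
5     Yui    55           59
6     Jon    61           65
7     Jon    52           56
8     Jon    67           71
10    Jon    61           65
11    Jon    34           38
group by driver: max(mins_plus_4), min(mins):
        mins_plus_4  mins
driver                   
Jon              71    27
Yui              59    17
The value at row 'Yui', column 'mins_plus_4' is 59.

59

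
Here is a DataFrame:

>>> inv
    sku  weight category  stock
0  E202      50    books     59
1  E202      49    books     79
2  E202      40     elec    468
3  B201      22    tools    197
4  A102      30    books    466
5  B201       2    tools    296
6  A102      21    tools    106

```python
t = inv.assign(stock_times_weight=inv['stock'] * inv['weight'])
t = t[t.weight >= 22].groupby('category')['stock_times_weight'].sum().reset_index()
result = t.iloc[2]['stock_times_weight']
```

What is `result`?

add column stock_times_weight = inv['stock'] * inv['weight']:
    sku  weight category  stock  stock_times_weight
0  E202      50    books     59                2950
1  E202      49    books     79                3871
2  E202      40     elec    468               18720
3  B201      22    tools    197                4334
4  A102      30    books    466               13980
5  B201       2    tools    296                 592
6  A102      21    tools    106                2226
filter rows where weight >= 22:
    sku  weight category  stock  stock_times_weight
0  E202      50    books     59                2950
1  E202      49    books     79                3871
2  E202      40     elec    468               18720
3  B201      22    tools    197                4334
4  A102      30    books    466               13980
group by category, sum of stock_times_weight:
category
books    20801
elec     18720
tools     4334
Name: stock_times_weight, dtype: int64
reset_index():
  category  stock_times_weight
0    books               20801
1     elec               18720
2    tools                4334

4334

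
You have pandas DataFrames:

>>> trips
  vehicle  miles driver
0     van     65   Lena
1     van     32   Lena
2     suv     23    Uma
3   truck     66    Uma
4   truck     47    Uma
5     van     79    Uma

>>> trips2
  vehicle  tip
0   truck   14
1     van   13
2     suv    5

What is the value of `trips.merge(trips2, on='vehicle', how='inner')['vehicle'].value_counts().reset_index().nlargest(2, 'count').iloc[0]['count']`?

3

merge on 'vehicle' (how='inner') → 6 rows:
  vehicle  miles driver  tip
0     van     65   Lena   13
1     van     32   Lena   13
2     suv     23    Uma    5
3   truck     66    Uma   14
4   truck     47    Uma   14
5     van     79    Uma   13
value_counts of vehicle:
vehicle
van      3
truck    2
suv      1
Name: count, dtype: int64
reset_index():
  vehicle  count
0     van      3
1   truck      2
2     suv      1
take 2 rows with largest count:
  vehicle  count
0     van      3
1   truck      2
value at position 0, column 'count' → 3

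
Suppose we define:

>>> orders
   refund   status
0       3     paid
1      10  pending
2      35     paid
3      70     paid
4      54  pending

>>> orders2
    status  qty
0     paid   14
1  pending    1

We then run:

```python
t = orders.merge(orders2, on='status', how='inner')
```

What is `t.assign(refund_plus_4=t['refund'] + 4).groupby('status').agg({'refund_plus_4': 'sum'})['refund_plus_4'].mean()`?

merge on 'status' (how='inner') → 5 rows:
   refund   status  qty
0       3     paid   14
1      10  pending    1
2      35     paid   14
3      70     paid   14
4      54  pending    1
add column refund_plus_4 = t['refund'] + 4:
   refund   status  qty  refund_plus_4
0       3     paid   14              7
1      10  pending    1             14
2      35     paid   14             39
3      70     paid   14             74
4      54  pending    1             58
group by status, sum of refund_plus_4:
         refund_plus_4
status                
paid               120
pending             72
The mean of column 'refund_plus_4' is 96.0.

96.0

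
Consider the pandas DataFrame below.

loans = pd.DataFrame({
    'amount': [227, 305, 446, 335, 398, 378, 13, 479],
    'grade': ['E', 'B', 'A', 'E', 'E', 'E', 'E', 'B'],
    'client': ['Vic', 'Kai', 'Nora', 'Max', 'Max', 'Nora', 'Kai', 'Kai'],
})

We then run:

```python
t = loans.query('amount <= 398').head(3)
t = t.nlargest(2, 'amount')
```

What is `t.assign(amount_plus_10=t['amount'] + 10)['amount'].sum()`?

filter rows where amount <= 398:
   amount grade client
0     227     E    Vic
1     305     B    Kai
3     335     E    Max
4     398     E    Max
5     378     E   Nora
6      13     E    Kai
take first 3 rows:
   amount grade client
0     227     E    Vic
1     305     B    Kai
3     335     E    Max
take 2 rows with largest amount:
   amount grade client
3     335     E    Max
1     305     B    Kai
add column amount_plus_10 = t['amount'] + 10:
   amount grade client  amount_plus_10
3     335     E    Max             345
1     305     B    Kai             315
So sum() = 640.

640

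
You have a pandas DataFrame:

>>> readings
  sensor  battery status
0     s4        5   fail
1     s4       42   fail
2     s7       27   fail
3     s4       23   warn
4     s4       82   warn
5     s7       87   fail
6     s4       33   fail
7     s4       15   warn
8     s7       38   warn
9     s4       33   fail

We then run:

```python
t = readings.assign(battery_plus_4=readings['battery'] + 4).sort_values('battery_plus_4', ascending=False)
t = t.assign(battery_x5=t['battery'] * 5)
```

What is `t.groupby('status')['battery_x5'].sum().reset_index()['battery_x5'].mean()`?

962.5

add column battery_plus_4 = readings['battery'] + 4:
  sensor  battery status  battery_plus_4
0     s4        5   fail               9
1     s4       42   fail              46
2     s7       27   fail              31
3     s4       23   warn              27
4     s4       82   warn              86
5     s7       87   fail              91
6     s4       33   fail              37
7     s4       15   warn              19
8     s7       38   warn              42
9     s4       33   fail              37
sort by battery_plus_4 descending:
  sensor  battery status  battery_plus_4
5     s7       87   fail              91
4     s4       82   warn              86
1     s4       42   fail              46
8     s7       38   warn              42
6     s4       33   fail              37
9     s4       33   fail              37
2     s7       27   fail              31
3     s4       23   warn              27
7     s4       15   warn              19
0     s4        5   fail               9
add column battery_x5 = t['battery'] * 5:
  sensor  battery status  battery_plus_4  battery_x5
5     s7       87   fail              91         435
4     s4       82   warn              86         410
1     s4       42   fail              46         210
8     s7       38   warn              42         190
6     s4       33   fail              37         165
9     s4       33   fail              37         165
2     s7       27   fail              31         135
3     s4       23   warn              27         115
7     s4       15   warn              19          75
0     s4        5   fail               9          25
group by status, sum of battery_x5:
status
fail    1135
warn     790
Name: battery_x5, dtype: int64
reset_index():
  status  battery_x5
0   fail        1135
1   warn         790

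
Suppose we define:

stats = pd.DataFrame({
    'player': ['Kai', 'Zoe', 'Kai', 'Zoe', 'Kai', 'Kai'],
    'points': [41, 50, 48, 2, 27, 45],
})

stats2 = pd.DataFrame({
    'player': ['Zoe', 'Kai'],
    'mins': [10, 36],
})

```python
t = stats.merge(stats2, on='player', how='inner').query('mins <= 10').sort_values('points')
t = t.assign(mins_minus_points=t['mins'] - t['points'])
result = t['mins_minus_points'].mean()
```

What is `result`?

-16.0

merge on 'player' (how='inner') → 6 rows:
  player  points  mins
0    Kai      41    36
1    Zoe      50    10
2    Kai      48    36
3    Zoe       2    10
4    Kai      27    36
5    Kai      45    36
filter rows where mins <= 10:
  player  points  mins
1    Zoe      50    10
3    Zoe       2    10
sort by points:
  player  points  mins
3    Zoe       2    10
1    Zoe      50    10
add column mins_minus_points = t['mins'] - t['points']:
  player  points  mins  mins_minus_points
3    Zoe       2    10                  8
1    Zoe      50    10                -40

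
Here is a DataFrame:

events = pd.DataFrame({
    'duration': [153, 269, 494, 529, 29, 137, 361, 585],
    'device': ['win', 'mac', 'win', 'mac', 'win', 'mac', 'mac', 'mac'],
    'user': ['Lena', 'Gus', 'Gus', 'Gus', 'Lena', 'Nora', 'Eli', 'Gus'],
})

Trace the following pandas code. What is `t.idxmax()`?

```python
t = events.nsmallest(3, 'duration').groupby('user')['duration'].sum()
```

Lena

take 3 rows with smallest duration:
   duration device  user
4        29    win  Lena
5       137    mac  Nora
0       153    win  Lena
group by user, sum of duration:
user
Lena    182
Nora    137
Name: duration, dtype: int64
Hence Lena.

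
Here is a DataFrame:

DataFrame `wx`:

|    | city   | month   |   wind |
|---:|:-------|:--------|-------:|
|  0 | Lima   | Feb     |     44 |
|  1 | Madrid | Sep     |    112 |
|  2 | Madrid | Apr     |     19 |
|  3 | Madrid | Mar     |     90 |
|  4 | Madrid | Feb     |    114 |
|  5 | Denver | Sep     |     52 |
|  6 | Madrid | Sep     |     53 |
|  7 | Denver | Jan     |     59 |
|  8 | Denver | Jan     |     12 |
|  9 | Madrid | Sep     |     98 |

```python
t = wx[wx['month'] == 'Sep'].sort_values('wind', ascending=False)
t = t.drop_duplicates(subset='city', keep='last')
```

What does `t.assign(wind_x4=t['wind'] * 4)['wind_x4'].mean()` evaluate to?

filter rows where month == 'Sep':
     city month  wind
1  Madrid   Sep   112
5  Denver   Sep    52
6  Madrid   Sep    53
9  Madrid   Sep    98
sort by wind descending:
     city month  wind
1  Madrid   Sep   112
9  Madrid   Sep    98
6  Madrid   Sep    53
5  Denver   Sep    52
drop duplicate city (keep=last):
     city month  wind
6  Madrid   Sep    53
5  Denver   Sep    52
add column wind_x4 = t['wind'] * 4:
     city month  wind  wind_x4
6  Madrid   Sep    53      212
5  Denver   Sep    52      208
Reading off the mean of column 'wind_x4', we get 210.0.

210.0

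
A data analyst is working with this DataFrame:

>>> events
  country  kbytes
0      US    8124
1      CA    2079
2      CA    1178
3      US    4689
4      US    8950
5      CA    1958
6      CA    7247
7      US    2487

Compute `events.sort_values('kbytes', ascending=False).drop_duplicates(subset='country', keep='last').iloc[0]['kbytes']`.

sort by kbytes descending:
  country  kbytes
4      US    8950
0      US    8124
6      CA    7247
3      US    4689
7      US    2487
1      CA    2079
5      CA    1958
2      CA    1178
drop duplicate country (keep=last):
  country  kbytes
7      US    2487
2      CA    1178
Taking the value at position 0, column 'kbytes' gives 2487.

2487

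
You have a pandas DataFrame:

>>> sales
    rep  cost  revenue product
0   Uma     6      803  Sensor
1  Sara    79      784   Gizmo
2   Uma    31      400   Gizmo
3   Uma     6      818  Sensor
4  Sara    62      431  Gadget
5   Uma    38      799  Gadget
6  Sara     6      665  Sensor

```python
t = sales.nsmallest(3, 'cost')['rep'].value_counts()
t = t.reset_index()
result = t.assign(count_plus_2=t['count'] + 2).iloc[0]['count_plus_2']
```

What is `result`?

take 3 rows with smallest cost:
    rep  cost  revenue product
0   Uma     6      803  Sensor
3   Uma     6      818  Sensor
6  Sara     6      665  Sensor
value_counts of rep:
rep
Uma     2
Sara    1
Name: count, dtype: int64
reset_index():
    rep  count
0   Uma      2
1  Sara      1
add column count_plus_2 = t['count'] + 2:
    rep  count  count_plus_2
0   Uma      2             4
1  Sara      1             3

4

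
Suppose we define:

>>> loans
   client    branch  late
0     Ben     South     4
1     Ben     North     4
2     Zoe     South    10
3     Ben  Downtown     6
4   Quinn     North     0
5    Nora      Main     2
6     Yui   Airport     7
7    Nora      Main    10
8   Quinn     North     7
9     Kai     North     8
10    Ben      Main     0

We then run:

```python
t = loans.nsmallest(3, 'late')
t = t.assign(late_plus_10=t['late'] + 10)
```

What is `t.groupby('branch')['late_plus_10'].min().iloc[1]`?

take 3 rows with smallest late:
   client branch  late
4   Quinn  North     0
10    Ben   Main     0
5    Nora   Main     2
add column late_plus_10 = t['late'] + 10:
   client branch  late  late_plus_10
4   Quinn  North     0            10
10    Ben   Main     0            10
5    Nora   Main     2            12
group by branch, min of late_plus_10:
branch
Main     10
North    10
Name: late_plus_10, dtype: int64
The value at position 1 is 10.

10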